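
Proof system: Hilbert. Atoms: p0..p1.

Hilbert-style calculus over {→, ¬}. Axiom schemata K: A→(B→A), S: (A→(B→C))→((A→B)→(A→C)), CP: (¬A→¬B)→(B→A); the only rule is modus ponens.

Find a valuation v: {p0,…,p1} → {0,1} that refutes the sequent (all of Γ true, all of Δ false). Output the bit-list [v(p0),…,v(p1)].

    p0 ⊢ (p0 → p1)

Enumerate valuations to refute Γ ⊢ Δ:
  v=00: Γ:[p0=F] Δ:[(p0 → p1)=T] refutes=False
  v=01: Γ:[p0=F] Δ:[(p0 → p1)=T] refutes=False
  v=10: Γ:[p0=T] Δ:[(p0 → p1)=F] refutes=True  ← countermodel

Result: [1, 0]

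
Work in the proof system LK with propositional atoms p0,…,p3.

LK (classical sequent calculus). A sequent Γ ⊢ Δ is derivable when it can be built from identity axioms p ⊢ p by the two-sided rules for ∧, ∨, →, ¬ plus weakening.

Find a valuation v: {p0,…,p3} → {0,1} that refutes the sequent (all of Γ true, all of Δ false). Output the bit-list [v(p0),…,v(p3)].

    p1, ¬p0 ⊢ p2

Search for a countermodel by truth-table:
  v=0000: Γ:[p1=F, ¬p0=T] Δ:[p2=F] refutes=False
  v=0001: Γ:[p1=F, ¬p0=T] Δ:[p2=F] refutes=False
  v=0010: Γ:[p1=F, ¬p0=T] Δ:[p2=T] refutes=False
  v=0011: Γ:[p1=F, ¬p0=T] Δ:[p2=T] refutes=False
  v=0100: Γ:[p1=T, ¬p0=T] Δ:[p2=F] refutes=True  ← countermodel

Result: [0, 1, 0, 0]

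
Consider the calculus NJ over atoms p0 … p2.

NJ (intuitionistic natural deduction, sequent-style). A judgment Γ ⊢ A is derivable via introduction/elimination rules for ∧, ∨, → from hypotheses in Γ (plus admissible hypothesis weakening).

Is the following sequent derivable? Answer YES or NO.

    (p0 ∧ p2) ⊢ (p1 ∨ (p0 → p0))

Derivation (root first):
[∨I₂] (p0 ∧ p2) ⊢ (p1 ∨ (p0 → p0))
  [→I] (p0 ∧ p2) ⊢ (p0 → p0)
    [Wk] p0, (p0 ∧ p2) ⊢ p0
      [Ax] p0 ⊢ p0

Result: YES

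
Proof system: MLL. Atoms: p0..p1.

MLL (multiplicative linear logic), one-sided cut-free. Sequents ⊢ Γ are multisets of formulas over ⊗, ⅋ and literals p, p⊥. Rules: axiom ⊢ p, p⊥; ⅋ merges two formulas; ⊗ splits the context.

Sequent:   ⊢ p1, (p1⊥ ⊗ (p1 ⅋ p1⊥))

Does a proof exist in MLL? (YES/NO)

Proof tree:
[⊗]  ⊢ p1, (p1⊥ ⊗ (p1 ⅋ p1⊥))
  [Ax]  ⊢ p1, p1⊥
  [⅋]  ⊢ (p1 ⅋ p1⊥)
    [Ax]  ⊢ p1, p1⊥

Result: YES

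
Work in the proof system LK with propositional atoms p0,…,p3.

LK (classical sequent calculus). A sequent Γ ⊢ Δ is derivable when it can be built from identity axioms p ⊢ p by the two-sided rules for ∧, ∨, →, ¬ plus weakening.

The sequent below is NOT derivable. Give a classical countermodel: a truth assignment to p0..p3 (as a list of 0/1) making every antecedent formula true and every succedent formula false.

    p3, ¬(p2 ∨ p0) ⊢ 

Truth-table refutation:
  v=0000: Γ:[p3=F, ¬(p2 ∨ p0)=T] Δ:[] refutes=False
  v=0001: Γ:[p3=T, ¬(p2 ∨ p0)=T] Δ:[] refutes=True  ← countermodel

Result: [0, 0, 0, 1]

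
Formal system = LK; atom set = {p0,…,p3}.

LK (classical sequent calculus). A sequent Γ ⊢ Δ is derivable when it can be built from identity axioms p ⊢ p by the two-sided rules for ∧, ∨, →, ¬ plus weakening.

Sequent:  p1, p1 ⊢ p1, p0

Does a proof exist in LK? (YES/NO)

Derivation trace:
[WR] p1, p1 ⊢ p1, p0
  [WL] p1, p1 ⊢ p1
    [Ax] p1 ⊢ p1

Result: YES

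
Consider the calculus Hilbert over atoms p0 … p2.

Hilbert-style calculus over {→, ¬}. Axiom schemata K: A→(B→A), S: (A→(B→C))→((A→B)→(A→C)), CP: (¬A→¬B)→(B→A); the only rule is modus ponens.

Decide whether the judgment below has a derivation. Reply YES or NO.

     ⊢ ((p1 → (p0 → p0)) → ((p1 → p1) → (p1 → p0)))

Search for a countermodel by truth-table:
  v=000: Γ:[] Δ:[((p1 → (p0 → p0)) → ((p1 → p1) → (p1 → p0)))=T] refutes=False
  v=001: Γ:[] Δ:[((p1 → (p0 → p0)) → ((p1 → p1) → (p1 → p0)))=T] refutes=False
  v=010: Γ:[] Δ:[((p1 → (p0 → p0)) → ((p1 → p1) → (p1 → p0)))=F] refutes=True  ← countermodel

Result: NO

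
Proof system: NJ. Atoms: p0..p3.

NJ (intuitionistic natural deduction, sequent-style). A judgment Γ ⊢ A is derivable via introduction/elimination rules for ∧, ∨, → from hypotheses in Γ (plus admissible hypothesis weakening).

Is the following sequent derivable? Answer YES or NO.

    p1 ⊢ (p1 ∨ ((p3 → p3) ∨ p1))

Derivation trace:
[∨I₂] p1 ⊢ (p1 ∨ ((p3 → p3) ∨ p1))
  [Wk] p1 ⊢ ((p3 → p3) ∨ p1)
    [∨I₁]  ⊢ ((p3 → p3) ∨ p1)
      [→I]  ⊢ (p3 → p3)
        [Ax] p3 ⊢ p3

Result: YES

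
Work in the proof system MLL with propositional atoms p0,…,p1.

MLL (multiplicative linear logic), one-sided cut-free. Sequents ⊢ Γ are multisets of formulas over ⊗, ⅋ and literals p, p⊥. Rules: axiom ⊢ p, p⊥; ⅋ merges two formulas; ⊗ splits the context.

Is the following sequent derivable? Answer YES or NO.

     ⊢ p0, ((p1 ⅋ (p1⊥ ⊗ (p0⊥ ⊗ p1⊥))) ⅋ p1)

Derivation trace:
[⅋]  ⊢ p0, ((p1 ⅋ (p1⊥ ⊗ (p0⊥ ⊗ p1⊥))) ⅋ p1)
  [⅋]  ⊢ p0, p1, (p1 ⅋ (p1⊥ ⊗ (p0⊥ ⊗ p1⊥)))
    [⊗]  ⊢ p1, p0, p1, (p1⊥ ⊗ (p0⊥ ⊗ p1⊥))
      [Ax]  ⊢ p1, p1⊥
      [⊗]  ⊢ p0, p1, (p0⊥ ⊗ p1⊥)
        [Ax]  ⊢ p0, p0⊥
        [Ax]  ⊢ p1, p1⊥

Result: YES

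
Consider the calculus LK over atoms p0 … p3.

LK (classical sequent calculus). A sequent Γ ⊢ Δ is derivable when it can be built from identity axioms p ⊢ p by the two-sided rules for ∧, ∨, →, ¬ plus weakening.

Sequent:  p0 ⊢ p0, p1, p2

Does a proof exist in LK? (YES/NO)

Proof tree:
[WR] p0 ⊢ p0, p1, p2
  [WR] p0 ⊢ p0, p1
    [Ax] p0 ⊢ p0

Result: YES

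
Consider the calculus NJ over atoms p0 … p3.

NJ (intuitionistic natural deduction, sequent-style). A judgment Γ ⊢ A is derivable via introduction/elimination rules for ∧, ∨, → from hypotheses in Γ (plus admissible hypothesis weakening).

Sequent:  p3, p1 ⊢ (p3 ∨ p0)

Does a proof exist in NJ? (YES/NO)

Proof tree:
[Wk] p3, p1 ⊢ (p3 ∨ p0)
  [∨I₁] p3 ⊢ (p3 ∨ p0)
    [Ax] p3 ⊢ p3

Result: YES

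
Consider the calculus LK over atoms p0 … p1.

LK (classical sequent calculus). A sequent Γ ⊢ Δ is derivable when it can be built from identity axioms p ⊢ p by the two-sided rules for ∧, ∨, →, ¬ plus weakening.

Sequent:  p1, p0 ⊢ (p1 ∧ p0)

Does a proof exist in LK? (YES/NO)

Derivation trace:
[∧R] p1, p0 ⊢ (p1 ∧ p0)
  [WL] p1, p0 ⊢ p1
    [Ax] p1 ⊢ p1
  [Ax] p0 ⊢ p0

Result: YES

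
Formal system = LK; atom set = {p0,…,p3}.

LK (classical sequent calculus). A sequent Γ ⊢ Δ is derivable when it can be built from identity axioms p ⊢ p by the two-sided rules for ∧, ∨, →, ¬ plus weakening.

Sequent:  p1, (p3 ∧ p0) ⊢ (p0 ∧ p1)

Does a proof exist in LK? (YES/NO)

Derivation trace:
[∧R] p1, (p3 ∧ p0) ⊢ (p0 ∧ p1)
  [WL] (p3 ∧ p0), p1 ⊢ p0
    [∧L] (p3 ∧ p0) ⊢ p0
      [WL] p0, p3 ⊢ p0
        [Ax] p0 ⊢ p0
  [Ax] p1 ⊢ p1

Result: YES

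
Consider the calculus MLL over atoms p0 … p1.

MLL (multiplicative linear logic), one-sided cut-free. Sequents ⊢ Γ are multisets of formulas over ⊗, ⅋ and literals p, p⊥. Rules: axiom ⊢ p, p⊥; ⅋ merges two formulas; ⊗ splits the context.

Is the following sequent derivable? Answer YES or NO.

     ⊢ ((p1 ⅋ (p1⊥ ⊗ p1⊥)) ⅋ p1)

Derivation (root first):
[⅋]  ⊢ ((p1 ⅋ (p1⊥ ⊗ p1⊥)) ⅋ p1)
  [⅋]  ⊢ p1, (p1 ⅋ (p1⊥ ⊗ p1⊥))
    [⊗]  ⊢ p1, p1, (p1⊥ ⊗ p1⊥)
      [Ax]  ⊢ p1, p1⊥
      [Ax]  ⊢ p1, p1⊥

Result: YES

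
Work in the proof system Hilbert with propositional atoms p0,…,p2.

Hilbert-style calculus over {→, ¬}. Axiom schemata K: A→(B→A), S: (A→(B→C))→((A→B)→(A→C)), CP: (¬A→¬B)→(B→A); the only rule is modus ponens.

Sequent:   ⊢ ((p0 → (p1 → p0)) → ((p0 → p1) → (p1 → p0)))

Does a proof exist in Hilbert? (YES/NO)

Enumerate valuations to refute Γ ⊢ Δ:
  v=000: Γ:[] Δ:[((p0 → (p1 → p0)) → ((p0 → p1) → (p1 → p0)))=T] refutes=False
  v=001: Γ:[] Δ:[((p0 → (p1 → p0)) → ((p0 → p1) → (p1 → p0)))=T] refutes=False
  v=010: Γ:[] Δ:[((p0 → (p1 → p0)) → ((p0 → p1) → (p1 → p0)))=F] refutes=True  ← countermodel

Result: NO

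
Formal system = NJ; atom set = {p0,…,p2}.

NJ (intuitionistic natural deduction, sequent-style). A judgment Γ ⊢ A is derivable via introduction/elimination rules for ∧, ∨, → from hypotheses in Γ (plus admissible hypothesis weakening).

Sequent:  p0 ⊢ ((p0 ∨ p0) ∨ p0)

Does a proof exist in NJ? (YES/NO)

Proof tree:
[∨I₁] p0 ⊢ ((p0 ∨ p0) ∨ p0)
  [∨I₁] p0 ⊢ (p0 ∨ p0)
    [Ax] p0 ⊢ p0

Result: YES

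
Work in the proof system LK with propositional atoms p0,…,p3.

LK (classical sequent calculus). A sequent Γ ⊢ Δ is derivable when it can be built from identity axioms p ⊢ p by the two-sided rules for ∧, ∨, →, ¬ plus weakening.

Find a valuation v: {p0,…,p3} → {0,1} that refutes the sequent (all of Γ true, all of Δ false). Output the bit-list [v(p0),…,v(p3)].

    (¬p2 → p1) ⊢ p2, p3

Search for a countermodel by truth-table:
  v=0000: Γ:[(¬p2 → p1)=F] Δ:[p2=F, p3=F] refutes=False
  v=0001: Γ:[(¬p2 → p1)=F] Δ:[p2=F, p3=T] refutes=False
  v=0010: Γ:[(¬p2 → p1)=T] Δ:[p2=T, p3=F] refutes=False
  v=0011: Γ:[(¬p2 → p1)=T] Δ:[p2=T, p3=T] refutes=False
  v=0100: Γ:[(¬p2 → p1)=T] Δ:[p2=F, p3=F] refutes=True  ← countermodel

Result: [0, 1, 0, 0]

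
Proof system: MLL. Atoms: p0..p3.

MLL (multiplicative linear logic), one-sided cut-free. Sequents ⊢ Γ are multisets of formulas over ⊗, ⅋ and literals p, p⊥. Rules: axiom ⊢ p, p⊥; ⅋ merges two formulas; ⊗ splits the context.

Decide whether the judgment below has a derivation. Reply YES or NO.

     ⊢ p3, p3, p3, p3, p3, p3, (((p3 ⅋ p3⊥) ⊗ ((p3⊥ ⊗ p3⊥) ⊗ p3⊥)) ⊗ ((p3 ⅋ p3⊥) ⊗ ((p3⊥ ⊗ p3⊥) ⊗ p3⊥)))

Derivation (root first):
[⊗]  ⊢ p3, p3, p3, p3, p3, p3, (((p3 ⅋ p3⊥) ⊗ ((p3⊥ ⊗ p3⊥) ⊗ p3⊥)) ⊗ ((p3 ⅋ p3⊥) ⊗ ((p3⊥ ⊗ p3⊥) ⊗ p3⊥)))
  [⊗]  ⊢ p3, p3, p3, ((p3 ⅋ p3⊥) ⊗ ((p3⊥ ⊗ p3⊥) ⊗ p3⊥))
    [⅋]  ⊢ (p3 ⅋ p3⊥)
      [Ax]  ⊢ p3, p3⊥
    [⊗]  ⊢ p3, p3, p3, ((p3⊥ ⊗ p3⊥) ⊗ p3⊥)
      [⊗]  ⊢ p3, p3, (p3⊥ ⊗ p3⊥)
        [Ax]  ⊢ p3, p3⊥
        [Ax]  ⊢ p3, p3⊥
      [Ax]  ⊢ p3, p3⊥
  [⊗]  ⊢ p3, p3, p3, ((p3 ⅋ p3⊥) ⊗ ((p3⊥ ⊗ p3⊥) ⊗ p3⊥))
    [⅋]  ⊢ (p3 ⅋ p3⊥)
      [Ax]  ⊢ p3, p3⊥
    [⊗]  ⊢ p3, p3, p3, ((p3⊥ ⊗ p3⊥) ⊗ p3⊥)
      [⊗]  ⊢ p3, p3, (p3⊥ ⊗ p3⊥)
        [Ax]  ⊢ p3, p3⊥
        [Ax]  ⊢ p3, p3⊥
      [Ax]  ⊢ p3, p3⊥

Result: YES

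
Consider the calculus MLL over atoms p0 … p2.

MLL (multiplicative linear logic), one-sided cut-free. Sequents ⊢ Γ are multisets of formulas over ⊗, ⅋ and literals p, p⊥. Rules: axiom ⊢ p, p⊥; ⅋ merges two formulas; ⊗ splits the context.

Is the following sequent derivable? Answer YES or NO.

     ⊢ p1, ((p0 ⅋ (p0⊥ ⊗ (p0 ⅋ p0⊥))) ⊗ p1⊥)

Proof tree:
[⊗]  ⊢ p1, ((p0 ⅋ (p0⊥ ⊗ (p0 ⅋ p0⊥))) ⊗ p1⊥)
  [⅋]  ⊢ (p0 ⅋ (p0⊥ ⊗ (p0 ⅋ p0⊥)))
    [⊗]  ⊢ p0, (p0⊥ ⊗ (p0 ⅋ p0⊥))
      [Ax]  ⊢ p0, p0⊥
      [⅋]  ⊢ (p0 ⅋ p0⊥)
        [Ax]  ⊢ p0, p0⊥
  [Ax]  ⊢ p1, p1⊥

Result: YES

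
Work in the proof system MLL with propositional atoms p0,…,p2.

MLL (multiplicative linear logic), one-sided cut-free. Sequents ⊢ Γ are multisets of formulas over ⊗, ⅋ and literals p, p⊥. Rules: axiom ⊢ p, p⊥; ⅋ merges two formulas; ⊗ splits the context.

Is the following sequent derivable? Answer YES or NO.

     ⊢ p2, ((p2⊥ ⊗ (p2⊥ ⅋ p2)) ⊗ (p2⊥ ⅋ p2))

Derivation (root first):
[⊗]  ⊢ p2, ((p2⊥ ⊗ (p2⊥ ⅋ p2)) ⊗ (p2⊥ ⅋ p2))
  [⊗]  ⊢ p2, (p2⊥ ⊗ (p2⊥ ⅋ p2))
    [Ax]  ⊢ p2, p2⊥
    [⅋]  ⊢ (p2⊥ ⅋ p2)
      [Ax]  ⊢ p2, p2⊥
  [⅋]  ⊢ (p2⊥ ⅋ p2)
    [Ax]  ⊢ p2, p2⊥

Result: YES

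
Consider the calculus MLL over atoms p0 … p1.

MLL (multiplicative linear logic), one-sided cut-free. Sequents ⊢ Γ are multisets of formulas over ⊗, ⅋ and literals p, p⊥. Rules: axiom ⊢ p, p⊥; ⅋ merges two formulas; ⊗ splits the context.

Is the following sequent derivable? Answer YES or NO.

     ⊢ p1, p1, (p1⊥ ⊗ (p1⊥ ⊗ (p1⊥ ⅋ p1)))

Proof tree:
[⊗]  ⊢ p1, p1, (p1⊥ ⊗ (p1⊥ ⊗ (p1⊥ ⅋ p1)))
  [Ax]  ⊢ p1, p1⊥
  [⊗]  ⊢ p1, (p1⊥ ⊗ (p1⊥ ⅋ p1))
    [Ax]  ⊢ p1, p1⊥
    [⅋]  ⊢ (p1⊥ ⅋ p1)
      [Ax]  ⊢ p1, p1⊥

Result: YES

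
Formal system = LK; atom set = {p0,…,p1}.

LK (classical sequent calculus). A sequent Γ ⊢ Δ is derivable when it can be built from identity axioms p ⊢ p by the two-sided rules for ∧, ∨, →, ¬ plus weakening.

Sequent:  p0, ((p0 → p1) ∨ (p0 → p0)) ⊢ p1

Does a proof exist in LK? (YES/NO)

Search for a countermodel by truth-table:
  v=00: Γ:[p0=F, ((p0 → p1) ∨ (p0 → p0))=T] Δ:[p1=F] refutes=False
  v=01: Γ:[p0=F, ((p0 → p1) ∨ (p0 → p0))=T] Δ:[p1=T] refutes=False
  v=10: Γ:[p0=T, ((p0 → p1) ∨ (p0 → p0))=T] Δ:[p1=F] refutes=True  ← countermodel

Result: NO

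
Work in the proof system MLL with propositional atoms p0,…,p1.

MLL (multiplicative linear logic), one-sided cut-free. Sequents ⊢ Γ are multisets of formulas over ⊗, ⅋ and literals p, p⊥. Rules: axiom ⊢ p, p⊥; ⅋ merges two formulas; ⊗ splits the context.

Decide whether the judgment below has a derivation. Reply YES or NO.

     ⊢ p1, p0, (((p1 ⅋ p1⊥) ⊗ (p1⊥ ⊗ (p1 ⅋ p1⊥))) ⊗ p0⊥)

Proof tree:
[⊗]  ⊢ p1, p0, (((p1 ⅋ p1⊥) ⊗ (p1⊥ ⊗ (p1 ⅋ p1⊥))) ⊗ p0⊥)
  [⊗]  ⊢ p1, ((p1 ⅋ p1⊥) ⊗ (p1⊥ ⊗ (p1 ⅋ p1⊥)))
    [⅋]  ⊢ (p1 ⅋ p1⊥)
      [Ax]  ⊢ p1, p1⊥
    [⊗]  ⊢ p1, (p1⊥ ⊗ (p1 ⅋ p1⊥))
      [Ax]  ⊢ p1, p1⊥
      [⅋]  ⊢ (p1 ⅋ p1⊥)
        [Ax]  ⊢ p1, p1⊥
  [Ax]  ⊢ p0, p0⊥

Result: YES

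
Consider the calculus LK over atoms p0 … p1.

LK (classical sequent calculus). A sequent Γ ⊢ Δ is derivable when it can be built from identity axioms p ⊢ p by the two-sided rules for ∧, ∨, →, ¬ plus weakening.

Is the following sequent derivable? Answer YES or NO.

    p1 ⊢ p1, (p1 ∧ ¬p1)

Derivation trace:
[∧R] p1 ⊢ p1, (p1 ∧ ¬p1)
  [WR] p1 ⊢ p1, p1
    [Ax] p1 ⊢ p1
  [¬R]  ⊢ p1, ¬p1
    [Ax] p1 ⊢ p1

Result: YES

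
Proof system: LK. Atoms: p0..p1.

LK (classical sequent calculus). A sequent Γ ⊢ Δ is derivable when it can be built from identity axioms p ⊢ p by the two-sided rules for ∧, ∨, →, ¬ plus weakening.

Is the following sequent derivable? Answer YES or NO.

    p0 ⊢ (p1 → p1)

Derivation trace:
[→R] p0 ⊢ (p1 → p1)
  [WL] p1, p0 ⊢ p1
    [Ax] p1 ⊢ p1

Result: YES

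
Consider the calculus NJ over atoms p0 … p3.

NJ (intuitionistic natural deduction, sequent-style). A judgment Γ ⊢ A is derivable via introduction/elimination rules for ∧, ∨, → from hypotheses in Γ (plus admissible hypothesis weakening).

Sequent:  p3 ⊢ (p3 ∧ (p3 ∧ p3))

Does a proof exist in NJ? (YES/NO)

Proof tree:
[∧I] p3 ⊢ (p3 ∧ (p3 ∧ p3))
  [Ax] p3 ⊢ p3
  [∧I] p3 ⊢ (p3 ∧ p3)
    [Ax] p3 ⊢ p3
    [Ax] p3 ⊢ p3

Result: YES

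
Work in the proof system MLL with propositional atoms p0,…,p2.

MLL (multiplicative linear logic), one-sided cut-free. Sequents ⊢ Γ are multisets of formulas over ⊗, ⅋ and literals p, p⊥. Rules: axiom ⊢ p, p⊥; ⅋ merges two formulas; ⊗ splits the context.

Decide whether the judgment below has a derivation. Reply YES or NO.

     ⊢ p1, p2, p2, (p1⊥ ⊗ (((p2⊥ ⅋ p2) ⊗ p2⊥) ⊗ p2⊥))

Derivation trace:
[⊗]  ⊢ p1, p2, p2, (p1⊥ ⊗ (((p2⊥ ⅋ p2) ⊗ p2⊥) ⊗ p2⊥))
  [Ax]  ⊢ p1, p1⊥
  [⊗]  ⊢ p2, p2, (((p2⊥ ⅋ p2) ⊗ p2⊥) ⊗ p2⊥)
    [⊗]  ⊢ p2, ((p2⊥ ⅋ p2) ⊗ p2⊥)
      [⅋]  ⊢ (p2⊥ ⅋ p2)
        [Ax]  ⊢ p2, p2⊥
      [Ax]  ⊢ p2, p2⊥
    [Ax]  ⊢ p2, p2⊥

Result: YES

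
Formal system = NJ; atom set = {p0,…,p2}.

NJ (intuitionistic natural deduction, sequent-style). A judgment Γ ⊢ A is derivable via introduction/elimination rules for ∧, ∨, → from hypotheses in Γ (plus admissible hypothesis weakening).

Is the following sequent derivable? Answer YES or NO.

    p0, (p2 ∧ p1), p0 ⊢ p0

Proof tree:
[Wk] p0, (p2 ∧ p1), p0 ⊢ p0
  [Wk] p0, (p2 ∧ p1) ⊢ p0
    [Ax] p0 ⊢ p0

Result: YES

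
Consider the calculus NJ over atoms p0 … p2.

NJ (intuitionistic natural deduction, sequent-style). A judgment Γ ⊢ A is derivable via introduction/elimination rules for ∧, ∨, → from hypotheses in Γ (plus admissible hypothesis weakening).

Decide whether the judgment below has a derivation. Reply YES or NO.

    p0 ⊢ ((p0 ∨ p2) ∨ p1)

Proof tree:
[∨I₁] p0 ⊢ ((p0 ∨ p2) ∨ p1)
  [∨I₁] p0 ⊢ (p0 ∨ p2)
    [Ax] p0 ⊢ p0

Result: YES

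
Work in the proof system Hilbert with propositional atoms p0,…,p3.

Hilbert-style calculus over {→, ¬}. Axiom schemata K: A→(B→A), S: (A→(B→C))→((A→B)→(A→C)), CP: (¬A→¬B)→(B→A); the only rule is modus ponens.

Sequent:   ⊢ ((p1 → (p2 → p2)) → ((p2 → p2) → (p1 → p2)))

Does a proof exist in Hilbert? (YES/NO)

Search for a countermodel by truth-table:
  v=0000: Γ:[] Δ:[((p1 → (p2 → p2)) → ((p2 → p2) → (p1 → p2)))=T] refutes=False
  v=0001: Γ:[] Δ:[((p1 → (p2 → p2)) → ((p2 → p2) → (p1 → p2)))=T] refutes=False
  v=0010: Γ:[] Δ:[((p1 → (p2 → p2)) → ((p2 → p2) → (p1 → p2)))=T] refutes=False
  v=0011: Γ:[] Δ:[((p1 → (p2 → p2)) → ((p2 → p2) → (p1 → p2)))=T] refutes=False
  v=0100: Γ:[] Δ:[((p1 → (p2 → p2)) → ((p2 → p2) → (p1 → p2)))=F] refutes=True  ← countermodel

Result: NO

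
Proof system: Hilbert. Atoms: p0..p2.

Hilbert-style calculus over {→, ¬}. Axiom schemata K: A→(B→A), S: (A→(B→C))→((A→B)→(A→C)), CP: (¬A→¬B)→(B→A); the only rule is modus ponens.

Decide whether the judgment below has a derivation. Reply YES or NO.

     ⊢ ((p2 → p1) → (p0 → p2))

Enumerate valuations to refute Γ ⊢ Δ:
  v=000: Γ:[] Δ:[((p2 → p1) → (p0 → p2))=T] refutes=False
  v=001: Γ:[] Δ:[((p2 → p1) → (p0 → p2))=T] refutes=False
  v=010: Γ:[] Δ:[((p2 → p1) → (p0 → p2))=T] refutes=False
  v=011: Γ:[] Δ:[((p2 → p1) → (p0 → p2))=T] refutes=False
  v=100: Γ:[] Δ:[((p2 → p1) → (p0 → p2))=F] refutes=True  ← countermodel

Result: NO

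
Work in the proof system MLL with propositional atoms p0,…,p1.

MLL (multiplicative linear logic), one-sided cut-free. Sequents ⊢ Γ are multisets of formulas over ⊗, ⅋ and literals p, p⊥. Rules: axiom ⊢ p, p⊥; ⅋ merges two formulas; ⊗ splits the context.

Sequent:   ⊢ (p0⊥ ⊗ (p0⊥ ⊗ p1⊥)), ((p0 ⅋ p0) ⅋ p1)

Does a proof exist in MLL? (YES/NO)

Proof tree:
[⅋]  ⊢ (p0⊥ ⊗ (p0⊥ ⊗ p1⊥)), ((p0 ⅋ p0) ⅋ p1)
  [⅋]  ⊢ p1, (p0⊥ ⊗ (p0⊥ ⊗ p1⊥)), (p0 ⅋ p0)
    [⊗]  ⊢ p0, p0, p1, (p0⊥ ⊗ (p0⊥ ⊗ p1⊥))
      [Ax]  ⊢ p0, p0⊥
      [⊗]  ⊢ p0, p1, (p0⊥ ⊗ p1⊥)
        [Ax]  ⊢ p0, p0⊥
        [Ax]  ⊢ p1, p1⊥

Result: YES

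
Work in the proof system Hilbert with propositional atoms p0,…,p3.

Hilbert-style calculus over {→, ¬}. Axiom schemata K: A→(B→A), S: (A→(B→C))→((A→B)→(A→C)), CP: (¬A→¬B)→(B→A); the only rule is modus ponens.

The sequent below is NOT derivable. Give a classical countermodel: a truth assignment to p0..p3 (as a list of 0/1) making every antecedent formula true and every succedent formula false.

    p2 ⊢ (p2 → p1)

Truth-table refutation:
  v=0000: Γ:[p2=F] Δ:[(p2 → p1)=T] refutes=False
  v=0001: Γ:[p2=F] Δ:[(p2 → p1)=T] refutes=False
  v=0010: Γ:[p2=T] Δ:[(p2 → p1)=F] refutes=True  ← countermodel

Result: [0, 0, 1, 0]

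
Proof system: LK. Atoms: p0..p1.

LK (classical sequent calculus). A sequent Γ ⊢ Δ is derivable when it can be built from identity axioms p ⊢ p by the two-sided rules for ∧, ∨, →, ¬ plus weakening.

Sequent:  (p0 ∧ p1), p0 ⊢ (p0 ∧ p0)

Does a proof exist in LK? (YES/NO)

Derivation trace:
[WL] (p0 ∧ p1), p0 ⊢ (p0 ∧ p0)
  [∧L] (p0 ∧ p1) ⊢ (p0 ∧ p0)
    [∧R] p1, p0 ⊢ (p0 ∧ p0)
      [Ax] p0 ⊢ p0
      [WL] p0, p1 ⊢ p0
        [Ax] p0 ⊢ p0

Result: YES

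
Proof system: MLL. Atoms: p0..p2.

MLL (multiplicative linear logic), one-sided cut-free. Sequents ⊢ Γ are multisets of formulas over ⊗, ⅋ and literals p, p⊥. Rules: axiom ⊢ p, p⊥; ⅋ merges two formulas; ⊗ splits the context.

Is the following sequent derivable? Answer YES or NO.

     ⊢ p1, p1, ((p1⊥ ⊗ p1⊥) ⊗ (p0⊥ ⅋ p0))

Derivation (root first):
[⊗]  ⊢ p1, p1, ((p1⊥ ⊗ p1⊥) ⊗ (p0⊥ ⅋ p0))
  [⊗]  ⊢ p1, p1, (p1⊥ ⊗ p1⊥)
    [Ax]  ⊢ p1, p1⊥
    [Ax]  ⊢ p1, p1⊥
  [⅋]  ⊢ (p0⊥ ⅋ p0)
    [Ax]  ⊢ p0, p0⊥

Result: YES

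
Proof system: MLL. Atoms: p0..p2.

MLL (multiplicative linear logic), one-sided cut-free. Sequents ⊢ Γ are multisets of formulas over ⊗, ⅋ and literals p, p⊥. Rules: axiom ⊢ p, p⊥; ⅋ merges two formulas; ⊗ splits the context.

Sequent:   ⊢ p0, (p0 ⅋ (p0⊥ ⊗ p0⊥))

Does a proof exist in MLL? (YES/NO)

Derivation trace:
[⅋]  ⊢ p0, (p0 ⅋ (p0⊥ ⊗ p0⊥))
  [⊗]  ⊢ p0, p0, (p0⊥ ⊗ p0⊥)
    [Ax]  ⊢ p0, p0⊥
    [Ax]  ⊢ p0, p0⊥

Result: YES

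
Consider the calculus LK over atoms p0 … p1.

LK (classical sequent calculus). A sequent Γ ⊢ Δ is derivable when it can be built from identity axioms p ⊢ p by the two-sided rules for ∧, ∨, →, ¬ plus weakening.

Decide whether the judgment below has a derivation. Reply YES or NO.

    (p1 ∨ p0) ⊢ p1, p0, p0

Proof tree:
[WR] (p1 ∨ p0) ⊢ p1, p0, p0
  [∨L] (p1 ∨ p0) ⊢ p1, p0
    [Ax] p1 ⊢ p1
    [Ax] p0 ⊢ p0

Result: YES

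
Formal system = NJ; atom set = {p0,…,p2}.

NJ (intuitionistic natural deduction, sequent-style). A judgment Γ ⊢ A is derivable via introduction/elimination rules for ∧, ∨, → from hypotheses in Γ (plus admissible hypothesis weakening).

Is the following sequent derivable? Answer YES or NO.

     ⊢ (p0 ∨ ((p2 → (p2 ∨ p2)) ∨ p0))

Derivation trace:
[∨I₂]  ⊢ (p0 ∨ ((p2 → (p2 ∨ p2)) ∨ p0))
  [∨I₁]  ⊢ ((p2 → (p2 ∨ p2)) ∨ p0)
    [→I]  ⊢ (p2 → (p2 ∨ p2))
      [∨I₁] p2 ⊢ (p2 ∨ p2)
        [Ax] p2 ⊢ p2

Result: YES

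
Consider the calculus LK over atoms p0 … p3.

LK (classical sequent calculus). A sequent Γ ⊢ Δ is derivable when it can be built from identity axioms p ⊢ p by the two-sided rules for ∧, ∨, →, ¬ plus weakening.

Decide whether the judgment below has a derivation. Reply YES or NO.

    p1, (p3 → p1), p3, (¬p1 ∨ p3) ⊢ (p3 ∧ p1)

Proof tree:
[∨L] p1, (p3 → p1), p3, (¬p1 ∨ p3) ⊢ (p3 ∧ p1)
  [¬L] p3, (p3 → p1), ¬p1 ⊢ 
    [→L] p3, (p3 → p1) ⊢ p1
      [Ax] p3 ⊢ p3
      [Ax] p1 ⊢ p1
  [∧R] p1, p3 ⊢ (p3 ∧ p1)
    [Ax] p3 ⊢ p3
    [Ax] p1 ⊢ p1

Result: YES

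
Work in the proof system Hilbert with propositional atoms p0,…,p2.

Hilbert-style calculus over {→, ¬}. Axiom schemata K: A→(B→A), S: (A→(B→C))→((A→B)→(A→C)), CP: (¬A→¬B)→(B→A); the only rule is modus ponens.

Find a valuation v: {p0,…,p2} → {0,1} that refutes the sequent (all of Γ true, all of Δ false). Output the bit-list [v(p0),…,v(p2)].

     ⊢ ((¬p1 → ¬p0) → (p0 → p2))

Enumerate valuations to refute Γ ⊢ Δ:
  v=000: Γ:[] Δ:[((¬p1 → ¬p0) → (p0 → p2))=T] refutes=False
  v=001: Γ:[] Δ:[((¬p1 → ¬p0) → (p0 → p2))=T] refutes=False
  v=010: Γ:[] Δ:[((¬p1 → ¬p0) → (p0 → p2))=T] refutes=False
  v=011: Γ:[] Δ:[((¬p1 → ¬p0) → (p0 → p2))=T] refutes=False
  v=100: Γ:[] Δ:[((¬p1 → ¬p0) → (p0 → p2))=T] refutes=False
  v=101: Γ:[] Δ:[((¬p1 → ¬p0) → (p0 → p2))=T] refutes=False
  v=110: Γ:[] Δ:[((¬p1 → ¬p0) → (p0 → p2))=F] refutes=True  ← countermodel

Result: [1, 1, 0]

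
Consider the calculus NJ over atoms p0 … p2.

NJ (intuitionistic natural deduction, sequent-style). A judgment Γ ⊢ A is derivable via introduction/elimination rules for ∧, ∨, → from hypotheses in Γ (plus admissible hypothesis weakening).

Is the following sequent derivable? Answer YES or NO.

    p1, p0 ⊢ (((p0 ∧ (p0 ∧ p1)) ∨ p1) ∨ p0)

Derivation trace:
[∨I₁] p1, p0 ⊢ (((p0 ∧ (p0 ∧ p1)) ∨ p1) ∨ p0)
  [∨I₁] p1, p0 ⊢ ((p0 ∧ (p0 ∧ p1)) ∨ p1)
    [∧I] p1, p0 ⊢ (p0 ∧ (p0 ∧ p1))
      [Ax] p0 ⊢ p0
      [∧I] p1, p0 ⊢ (p0 ∧ p1)
        [Ax] p0 ⊢ p0
        [Ax] p1 ⊢ p1

Result: YES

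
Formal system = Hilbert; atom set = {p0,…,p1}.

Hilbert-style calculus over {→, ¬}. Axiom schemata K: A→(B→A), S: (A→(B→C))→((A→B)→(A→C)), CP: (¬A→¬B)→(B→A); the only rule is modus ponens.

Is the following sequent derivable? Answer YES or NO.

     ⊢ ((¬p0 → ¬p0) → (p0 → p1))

Search for a countermodel by truth-table:
  v=00: Γ:[] Δ:[((¬p0 → ¬p0) → (p0 → p1))=T] refutes=False
  v=01: Γ:[] Δ:[((¬p0 → ¬p0) → (p0 → p1))=T] refutes=False
  v=10: Γ:[] Δ:[((¬p0 → ¬p0) → (p0 → p1))=F] refutes=True  ← countermodel

Result: NO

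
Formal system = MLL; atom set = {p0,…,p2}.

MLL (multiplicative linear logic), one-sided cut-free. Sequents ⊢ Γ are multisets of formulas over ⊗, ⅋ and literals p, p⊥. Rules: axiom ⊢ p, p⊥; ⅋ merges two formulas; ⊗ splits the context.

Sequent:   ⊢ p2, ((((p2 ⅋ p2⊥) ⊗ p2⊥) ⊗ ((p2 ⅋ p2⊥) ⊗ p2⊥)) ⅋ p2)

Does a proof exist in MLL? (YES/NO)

Derivation trace:
[⅋]  ⊢ p2, ((((p2 ⅋ p2⊥) ⊗ p2⊥) ⊗ ((p2 ⅋ p2⊥) ⊗ p2⊥)) ⅋ p2)
  [⊗]  ⊢ p2, p2, (((p2 ⅋ p2⊥) ⊗ p2⊥) ⊗ ((p2 ⅋ p2⊥) ⊗ p2⊥))
    [⊗]  ⊢ p2, ((p2 ⅋ p2⊥) ⊗ p2⊥)
      [⅋]  ⊢ (p2 ⅋ p2⊥)
        [Ax]  ⊢ p2, p2⊥
      [Ax]  ⊢ p2, p2⊥
    [⊗]  ⊢ p2, ((p2 ⅋ p2⊥) ⊗ p2⊥)
      [⅋]  ⊢ (p2 ⅋ p2⊥)
        [Ax]  ⊢ p2, p2⊥
      [Ax]  ⊢ p2, p2⊥

Result: YES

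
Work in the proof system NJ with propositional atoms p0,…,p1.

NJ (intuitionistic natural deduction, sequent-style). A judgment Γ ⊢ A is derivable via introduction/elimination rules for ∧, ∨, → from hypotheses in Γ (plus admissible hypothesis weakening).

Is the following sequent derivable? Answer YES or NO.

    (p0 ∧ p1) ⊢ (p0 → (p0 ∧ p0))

Derivation trace:
[→I] (p0 ∧ p1) ⊢ (p0 → (p0 ∧ p0))
  [∧I] (p0 ∧ p1), p0 ⊢ (p0 ∧ p0)
    [Wk] p0, (p0 ∧ p1) ⊢ p0
      [Ax] p0 ⊢ p0
    [Ax] p0 ⊢ p0

Result: YES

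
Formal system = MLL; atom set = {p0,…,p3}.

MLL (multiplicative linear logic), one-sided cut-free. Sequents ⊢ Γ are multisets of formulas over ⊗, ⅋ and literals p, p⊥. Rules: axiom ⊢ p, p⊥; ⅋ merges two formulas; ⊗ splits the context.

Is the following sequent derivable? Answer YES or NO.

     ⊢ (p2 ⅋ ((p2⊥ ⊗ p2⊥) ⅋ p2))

Derivation (root first):
[⅋]  ⊢ (p2 ⅋ ((p2⊥ ⊗ p2⊥) ⅋ p2))
  [⅋]  ⊢ p2, ((p2⊥ ⊗ p2⊥) ⅋ p2)
    [⊗]  ⊢ p2, p2, (p2⊥ ⊗ p2⊥)
      [Ax]  ⊢ p2, p2⊥
      [Ax]  ⊢ p2, p2⊥

Result: YES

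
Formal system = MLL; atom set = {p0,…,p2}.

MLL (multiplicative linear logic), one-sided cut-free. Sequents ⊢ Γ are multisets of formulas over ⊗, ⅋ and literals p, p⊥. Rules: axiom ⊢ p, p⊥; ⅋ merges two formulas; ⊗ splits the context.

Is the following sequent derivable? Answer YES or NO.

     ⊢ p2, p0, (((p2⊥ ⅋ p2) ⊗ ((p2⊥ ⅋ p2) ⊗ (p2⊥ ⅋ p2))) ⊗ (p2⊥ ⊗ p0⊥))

Derivation (root first):
[⊗]  ⊢ p2, p0, (((p2⊥ ⅋ p2) ⊗ ((p2⊥ ⅋ p2) ⊗ (p2⊥ ⅋ p2))) ⊗ (p2⊥ ⊗ p0⊥))
  [⊗]  ⊢ ((p2⊥ ⅋ p2) ⊗ ((p2⊥ ⅋ p2) ⊗ (p2⊥ ⅋ p2)))
    [⅋]  ⊢ (p2⊥ ⅋ p2)
      [Ax]  ⊢ p2, p2⊥
    [⊗]  ⊢ ((p2⊥ ⅋ p2) ⊗ (p2⊥ ⅋ p2))
      [⅋]  ⊢ (p2⊥ ⅋ p2)
        [Ax]  ⊢ p2, p2⊥
      [⅋]  ⊢ (p2⊥ ⅋ p2)
        [Ax]  ⊢ p2, p2⊥
  [⊗]  ⊢ p2, p0, (p2⊥ ⊗ p0⊥)
    [Ax]  ⊢ p2, p2⊥
    [Ax]  ⊢ p0, p0⊥

Result: YES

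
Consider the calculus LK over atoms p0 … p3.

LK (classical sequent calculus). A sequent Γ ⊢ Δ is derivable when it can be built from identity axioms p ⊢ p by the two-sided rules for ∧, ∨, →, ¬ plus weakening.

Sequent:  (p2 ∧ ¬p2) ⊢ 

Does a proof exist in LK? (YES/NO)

Derivation (root first):
[∧L] (p2 ∧ ¬p2) ⊢ 
  [¬L] p2, ¬p2 ⊢ 
    [Ax] p2 ⊢ p2

Result: YES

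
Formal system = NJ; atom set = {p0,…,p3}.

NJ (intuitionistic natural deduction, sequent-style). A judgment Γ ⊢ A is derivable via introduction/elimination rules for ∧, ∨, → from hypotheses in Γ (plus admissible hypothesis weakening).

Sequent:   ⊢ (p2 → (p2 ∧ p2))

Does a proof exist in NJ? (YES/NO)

Proof tree:
[→I]  ⊢ (p2 → (p2 ∧ p2))
  [∧I] p2 ⊢ (p2 ∧ p2)
    [Ax] p2 ⊢ p2
    [Ax] p2 ⊢ p2

Result: YES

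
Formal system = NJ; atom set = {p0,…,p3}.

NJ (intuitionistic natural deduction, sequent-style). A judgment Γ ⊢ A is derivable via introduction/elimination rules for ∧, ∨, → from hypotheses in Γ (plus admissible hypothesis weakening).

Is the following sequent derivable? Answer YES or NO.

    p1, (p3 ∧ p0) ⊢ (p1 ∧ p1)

Derivation (root first):
[Wk] p1, (p3 ∧ p0) ⊢ (p1 ∧ p1)
  [∧I] p1 ⊢ (p1 ∧ p1)
    [Ax] p1 ⊢ p1
    [Ax] p1 ⊢ p1

Result: YES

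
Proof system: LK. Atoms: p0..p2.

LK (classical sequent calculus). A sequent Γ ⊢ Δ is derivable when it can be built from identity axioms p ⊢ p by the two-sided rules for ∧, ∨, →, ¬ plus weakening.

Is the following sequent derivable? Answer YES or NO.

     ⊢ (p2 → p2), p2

Derivation trace:
[WR]  ⊢ (p2 → p2), p2
  [→R]  ⊢ (p2 → p2)
    [Ax] p2 ⊢ p2

Result: YES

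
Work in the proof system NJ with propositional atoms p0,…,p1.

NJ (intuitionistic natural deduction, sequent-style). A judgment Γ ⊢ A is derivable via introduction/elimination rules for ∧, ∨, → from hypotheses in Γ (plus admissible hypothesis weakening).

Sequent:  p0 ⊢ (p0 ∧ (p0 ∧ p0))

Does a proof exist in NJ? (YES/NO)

Derivation (root first):
[∧I] p0 ⊢ (p0 ∧ (p0 ∧ p0))
  [Wk] p0, p0 ⊢ p0
    [Ax] p0 ⊢ p0
  [∧I] p0 ⊢ (p0 ∧ p0)
    [Ax] p0 ⊢ p0
    [Wk] p0, p0 ⊢ p0
      [Ax] p0 ⊢ p0

Result: YES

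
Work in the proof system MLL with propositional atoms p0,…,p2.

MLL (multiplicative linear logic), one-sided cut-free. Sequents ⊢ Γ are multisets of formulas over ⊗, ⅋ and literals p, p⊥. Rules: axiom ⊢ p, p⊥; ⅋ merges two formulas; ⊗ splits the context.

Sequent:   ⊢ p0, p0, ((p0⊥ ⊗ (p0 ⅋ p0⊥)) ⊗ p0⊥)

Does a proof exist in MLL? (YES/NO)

Derivation trace:
[⊗]  ⊢ p0, p0, ((p0⊥ ⊗ (p0 ⅋ p0⊥)) ⊗ p0⊥)
  [⊗]  ⊢ p0, (p0⊥ ⊗ (p0 ⅋ p0⊥))
    [Ax]  ⊢ p0, p0⊥
    [⅋]  ⊢ (p0 ⅋ p0⊥)
      [Ax]  ⊢ p0, p0⊥
  [Ax]  ⊢ p0, p0⊥

Result: YES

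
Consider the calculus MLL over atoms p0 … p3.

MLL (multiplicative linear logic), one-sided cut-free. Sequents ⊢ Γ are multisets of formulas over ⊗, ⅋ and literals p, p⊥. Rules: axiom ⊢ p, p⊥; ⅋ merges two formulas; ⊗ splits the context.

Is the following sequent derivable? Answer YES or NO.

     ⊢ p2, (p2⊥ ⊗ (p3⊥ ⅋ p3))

Derivation (root first):
[⊗]  ⊢ p2, (p2⊥ ⊗ (p3⊥ ⅋ p3))
  [Ax]  ⊢ p2, p2⊥
  [⅋]  ⊢ (p3⊥ ⅋ p3)
    [Ax]  ⊢ p3, p3⊥

Result: YES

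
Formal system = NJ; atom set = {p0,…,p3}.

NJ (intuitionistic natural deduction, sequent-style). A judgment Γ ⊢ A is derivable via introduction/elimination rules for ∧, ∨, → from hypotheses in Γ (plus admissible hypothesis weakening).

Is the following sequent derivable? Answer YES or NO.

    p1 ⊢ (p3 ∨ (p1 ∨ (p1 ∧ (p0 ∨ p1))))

Derivation (root first):
[∨I₂] p1 ⊢ (p3 ∨ (p1 ∨ (p1 ∧ (p0 ∨ p1))))
  [∨I₂] p1 ⊢ (p1 ∨ (p1 ∧ (p0 ∨ p1)))
    [∧I] p1 ⊢ (p1 ∧ (p0 ∨ p1))
      [Ax] p1 ⊢ p1
      [∨I₂] p1 ⊢ (p0 ∨ p1)
        [Ax] p1 ⊢ p1

Result: YES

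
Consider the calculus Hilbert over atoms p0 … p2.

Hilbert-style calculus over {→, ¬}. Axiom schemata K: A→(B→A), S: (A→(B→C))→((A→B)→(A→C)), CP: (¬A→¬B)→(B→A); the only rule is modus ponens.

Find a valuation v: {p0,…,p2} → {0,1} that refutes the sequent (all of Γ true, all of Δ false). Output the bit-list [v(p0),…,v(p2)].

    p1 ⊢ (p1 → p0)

Search for a countermodel by truth-table:
  v=000: Γ:[p1=F] Δ:[(p1 → p0)=T] refutes=False
  v=001: Γ:[p1=F] Δ:[(p1 → p0)=T] refutes=False
  v=010: Γ:[p1=T] Δ:[(p1 → p0)=F] refutes=True  ← countermodel

Result: [0, 1, 0]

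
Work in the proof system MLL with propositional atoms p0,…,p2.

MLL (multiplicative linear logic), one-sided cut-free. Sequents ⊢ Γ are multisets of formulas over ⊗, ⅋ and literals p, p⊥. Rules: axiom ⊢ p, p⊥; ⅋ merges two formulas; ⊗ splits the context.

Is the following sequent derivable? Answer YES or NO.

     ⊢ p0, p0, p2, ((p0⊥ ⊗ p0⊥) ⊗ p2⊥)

Derivation (root first):
[⊗]  ⊢ p0, p0, p2, ((p0⊥ ⊗ p0⊥) ⊗ p2⊥)
  [⊗]  ⊢ p0, p0, (p0⊥ ⊗ p0⊥)
    [Ax]  ⊢ p0, p0⊥
    [Ax]  ⊢ p0, p0⊥
  [Ax]  ⊢ p2, p2⊥

Result: YES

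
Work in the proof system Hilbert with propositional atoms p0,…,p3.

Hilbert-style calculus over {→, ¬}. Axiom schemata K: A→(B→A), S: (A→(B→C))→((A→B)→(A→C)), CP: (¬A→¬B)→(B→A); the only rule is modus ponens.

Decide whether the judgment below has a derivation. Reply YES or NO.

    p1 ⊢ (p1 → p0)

Truth-table refutation:
  v=0000: Γ:[p1=F] Δ:[(p1 → p0)=T] refutes=False
  v=0001: Γ:[p1=F] Δ:[(p1 → p0)=T] refutes=False
  v=0010: Γ:[p1=F] Δ:[(p1 → p0)=T] refutes=False
  v=0011: Γ:[p1=F] Δ:[(p1 → p0)=T] refutes=False
  v=0100: Γ:[p1=T] Δ:[(p1 → p0)=F] refutes=True  ← countermodel

Result: NO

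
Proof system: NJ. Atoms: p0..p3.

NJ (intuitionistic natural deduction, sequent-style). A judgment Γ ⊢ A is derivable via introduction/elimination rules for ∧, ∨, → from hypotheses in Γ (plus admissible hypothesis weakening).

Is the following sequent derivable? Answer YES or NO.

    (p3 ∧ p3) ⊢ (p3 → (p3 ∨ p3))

Derivation trace:
[→I] (p3 ∧ p3) ⊢ (p3 → (p3 ∨ p3))
  [Wk] p3, (p3 ∧ p3) ⊢ (p3 ∨ p3)
    [∨I₁] p3 ⊢ (p3 ∨ p3)
      [Ax] p3 ⊢ p3

Result: YES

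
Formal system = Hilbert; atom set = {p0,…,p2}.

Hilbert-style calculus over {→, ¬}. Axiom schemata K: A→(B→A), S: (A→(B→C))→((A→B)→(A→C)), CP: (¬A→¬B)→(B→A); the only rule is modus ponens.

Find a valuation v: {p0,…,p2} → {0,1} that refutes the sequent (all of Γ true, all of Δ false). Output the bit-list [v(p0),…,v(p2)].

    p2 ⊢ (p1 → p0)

Search for a countermodel by truth-table:
  v=000: Γ:[p2=F] Δ:[(p1 → p0)=T] refutes=False
  v=001: Γ:[p2=T] Δ:[(p1 → p0)=T] refutes=False
  v=010: Γ:[p2=F] Δ:[(p1 → p0)=F] refutes=False
  v=011: Γ:[p2=T] Δ:[(p1 → p0)=F] refutes=True  ← countermodel

Result: [0, 1, 1]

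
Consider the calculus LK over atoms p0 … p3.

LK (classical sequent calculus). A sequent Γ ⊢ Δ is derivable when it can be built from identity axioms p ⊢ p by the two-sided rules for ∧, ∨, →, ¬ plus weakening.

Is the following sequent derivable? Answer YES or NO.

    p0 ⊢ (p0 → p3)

Truth-table refutation:
  v=0000: Γ:[p0=F] Δ:[(p0 → p3)=T] refutes=False
  v=0001: Γ:[p0=F] Δ:[(p0 → p3)=T] refutes=False
  v=0010: Γ:[p0=F] Δ:[(p0 → p3)=T] refutes=False
  v=0011: Γ:[p0=F] Δ:[(p0 → p3)=T] refutes=False
  v=0100: Γ:[p0=F] Δ:[(p0 → p3)=T] refutes=False
  v=0101: Γ:[p0=F] Δ:[(p0 → p3)=T] refutes=False
  v=0110: Γ:[p0=F] Δ:[(p0 → p3)=T] refutes=False
  v=0111: Γ:[p0=F] Δ:[(p0 → p3)=T] refutes=False
  v=1000: Γ:[p0=T] Δ:[(p0 → p3)=F] refutes=True  ← countermodel

Result: NO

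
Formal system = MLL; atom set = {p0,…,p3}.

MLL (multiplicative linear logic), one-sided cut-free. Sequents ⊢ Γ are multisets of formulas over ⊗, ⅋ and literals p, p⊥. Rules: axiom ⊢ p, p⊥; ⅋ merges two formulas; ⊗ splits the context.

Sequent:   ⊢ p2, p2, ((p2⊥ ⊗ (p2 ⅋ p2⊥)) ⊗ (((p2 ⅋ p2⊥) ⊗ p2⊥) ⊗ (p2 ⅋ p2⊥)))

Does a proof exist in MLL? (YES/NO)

Derivation trace:
[⊗]  ⊢ p2, p2, ((p2⊥ ⊗ (p2 ⅋ p2⊥)) ⊗ (((p2 ⅋ p2⊥) ⊗ p2⊥) ⊗ (p2 ⅋ p2⊥)))
  [⊗]  ⊢ p2, (p2⊥ ⊗ (p2 ⅋ p2⊥))
    [Ax]  ⊢ p2, p2⊥
    [⅋]  ⊢ (p2 ⅋ p2⊥)
      [Ax]  ⊢ p2, p2⊥
  [⊗]  ⊢ p2, (((p2 ⅋ p2⊥) ⊗ p2⊥) ⊗ (p2 ⅋ p2⊥))
    [⊗]  ⊢ p2, ((p2 ⅋ p2⊥) ⊗ p2⊥)
      [⅋]  ⊢ (p2 ⅋ p2⊥)
        [Ax]  ⊢ p2, p2⊥
      [Ax]  ⊢ p2, p2⊥
    [⅋]  ⊢ (p2 ⅋ p2⊥)
      [Ax]  ⊢ p2, p2⊥

Result: YES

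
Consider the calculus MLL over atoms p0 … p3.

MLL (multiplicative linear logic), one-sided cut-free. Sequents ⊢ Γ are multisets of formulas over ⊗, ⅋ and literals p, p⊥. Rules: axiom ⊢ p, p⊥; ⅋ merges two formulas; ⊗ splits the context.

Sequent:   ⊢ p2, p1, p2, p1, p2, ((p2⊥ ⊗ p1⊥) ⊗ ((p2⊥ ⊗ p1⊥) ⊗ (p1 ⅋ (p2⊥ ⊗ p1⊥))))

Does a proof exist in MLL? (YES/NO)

Derivation trace:
[⊗]  ⊢ p2, p1, p2, p1, p2, ((p2⊥ ⊗ p1⊥) ⊗ ((p2⊥ ⊗ p1⊥) ⊗ (p1 ⅋ (p2⊥ ⊗ p1⊥))))
  [⊗]  ⊢ p2, p1, (p2⊥ ⊗ p1⊥)
    [Ax]  ⊢ p2, p2⊥
    [Ax]  ⊢ p1, p1⊥
  [⊗]  ⊢ p2, p1, p2, ((p2⊥ ⊗ p1⊥) ⊗ (p1 ⅋ (p2⊥ ⊗ p1⊥)))
    [⊗]  ⊢ p2, p1, (p2⊥ ⊗ p1⊥)
      [Ax]  ⊢ p2, p2⊥
      [Ax]  ⊢ p1, p1⊥
    [⅋]  ⊢ p2, (p1 ⅋ (p2⊥ ⊗ p1⊥))
      [⊗]  ⊢ p2, p1, (p2⊥ ⊗ p1⊥)
        [Ax]  ⊢ p2, p2⊥
        [Ax]  ⊢ p1, p1⊥

Result: YES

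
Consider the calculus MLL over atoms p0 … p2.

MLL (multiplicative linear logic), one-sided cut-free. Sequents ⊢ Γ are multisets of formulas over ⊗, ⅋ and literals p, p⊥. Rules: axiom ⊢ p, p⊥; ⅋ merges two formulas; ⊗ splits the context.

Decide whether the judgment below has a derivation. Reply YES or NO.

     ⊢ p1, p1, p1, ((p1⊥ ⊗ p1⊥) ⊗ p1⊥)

Derivation trace:
[⊗]  ⊢ p1, p1, p1, ((p1⊥ ⊗ p1⊥) ⊗ p1⊥)
  [⊗]  ⊢ p1, p1, (p1⊥ ⊗ p1⊥)
    [Ax]  ⊢ p1, p1⊥
    [Ax]  ⊢ p1, p1⊥
  [Ax]  ⊢ p1, p1⊥

Result: YES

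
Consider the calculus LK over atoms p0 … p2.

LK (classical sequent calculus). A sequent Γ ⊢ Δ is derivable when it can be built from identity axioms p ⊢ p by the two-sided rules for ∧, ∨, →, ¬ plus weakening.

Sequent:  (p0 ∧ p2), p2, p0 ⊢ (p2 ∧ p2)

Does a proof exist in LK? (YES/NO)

Derivation (root first):
[∧R] (p0 ∧ p2), p2, p0 ⊢ (p2 ∧ p2)
  [WL] p2, p0 ⊢ p2
    [Ax] p2 ⊢ p2
  [∧L] (p0 ∧ p2) ⊢ p2
    [WL] p2, p0 ⊢ p2
      [Ax] p2 ⊢ p2

Result: YES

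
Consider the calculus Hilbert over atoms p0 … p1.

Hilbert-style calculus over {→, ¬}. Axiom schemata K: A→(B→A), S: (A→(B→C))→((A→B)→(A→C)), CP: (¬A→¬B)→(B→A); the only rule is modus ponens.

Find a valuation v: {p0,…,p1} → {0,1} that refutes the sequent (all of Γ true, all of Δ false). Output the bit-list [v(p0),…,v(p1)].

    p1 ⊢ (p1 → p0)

Truth-table refutation:
  v=00: Γ:[p1=F] Δ:[(p1 → p0)=T] refutes=False
  v=01: Γ:[p1=T] Δ:[(p1 → p0)=F] refutes=True  ← countermodel

Result: [0, 1]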